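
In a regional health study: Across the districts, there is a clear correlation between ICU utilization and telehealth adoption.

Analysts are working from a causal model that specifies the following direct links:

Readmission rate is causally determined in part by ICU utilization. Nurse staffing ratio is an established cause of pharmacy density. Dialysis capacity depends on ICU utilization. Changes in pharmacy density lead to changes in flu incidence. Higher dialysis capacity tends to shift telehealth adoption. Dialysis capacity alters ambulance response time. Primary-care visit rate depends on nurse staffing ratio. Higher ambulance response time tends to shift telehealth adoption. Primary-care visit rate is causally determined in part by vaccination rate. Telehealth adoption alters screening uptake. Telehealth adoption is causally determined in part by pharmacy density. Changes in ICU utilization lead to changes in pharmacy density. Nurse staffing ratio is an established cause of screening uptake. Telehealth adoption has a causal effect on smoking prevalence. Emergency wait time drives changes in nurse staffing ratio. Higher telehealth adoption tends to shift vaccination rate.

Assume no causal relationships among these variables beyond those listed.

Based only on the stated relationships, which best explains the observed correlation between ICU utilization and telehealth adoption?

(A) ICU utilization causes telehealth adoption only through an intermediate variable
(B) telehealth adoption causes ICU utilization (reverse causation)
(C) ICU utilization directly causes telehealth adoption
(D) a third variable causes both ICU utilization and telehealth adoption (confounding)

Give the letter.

ICU utilization reaches telehealth adoption through ICU utilization → dialysis capacity → telehealth adoption — an indirect causal chain with no direct ICU utilization → telehealth adoption link. No variable causes both ICU utilization and telehealth adoption, so confounding is ruled out; the effect is mediated.

A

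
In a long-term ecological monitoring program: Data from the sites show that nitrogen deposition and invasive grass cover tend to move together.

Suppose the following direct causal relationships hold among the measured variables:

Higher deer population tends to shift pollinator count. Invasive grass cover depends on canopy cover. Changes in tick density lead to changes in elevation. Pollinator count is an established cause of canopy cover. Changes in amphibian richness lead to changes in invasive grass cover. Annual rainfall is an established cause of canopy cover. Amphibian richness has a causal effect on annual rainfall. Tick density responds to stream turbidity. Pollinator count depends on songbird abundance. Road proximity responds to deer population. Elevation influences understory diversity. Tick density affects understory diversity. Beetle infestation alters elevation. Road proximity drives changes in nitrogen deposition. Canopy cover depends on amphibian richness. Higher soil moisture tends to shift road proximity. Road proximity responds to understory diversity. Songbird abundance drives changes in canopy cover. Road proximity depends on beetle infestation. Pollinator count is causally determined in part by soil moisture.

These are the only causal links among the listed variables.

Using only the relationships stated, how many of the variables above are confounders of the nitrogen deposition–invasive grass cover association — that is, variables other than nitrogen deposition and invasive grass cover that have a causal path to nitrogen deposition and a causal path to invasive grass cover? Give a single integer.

2

The common causes are: deer population (to nitrogen deposition via deer population → road proximity → nitrogen deposition; to invasive grass cover via deer population → pollinator count → canopy cover → invasive grass cover); soil moisture (to nitrogen deposition via soil moisture → road proximity → nitrogen deposition; to invasive grass cover via soil moisture → pollinator count → canopy cover → invasive grass cover).
Every other variable lacks a causal path to at least one of nitrogen deposition and invasive grass cover.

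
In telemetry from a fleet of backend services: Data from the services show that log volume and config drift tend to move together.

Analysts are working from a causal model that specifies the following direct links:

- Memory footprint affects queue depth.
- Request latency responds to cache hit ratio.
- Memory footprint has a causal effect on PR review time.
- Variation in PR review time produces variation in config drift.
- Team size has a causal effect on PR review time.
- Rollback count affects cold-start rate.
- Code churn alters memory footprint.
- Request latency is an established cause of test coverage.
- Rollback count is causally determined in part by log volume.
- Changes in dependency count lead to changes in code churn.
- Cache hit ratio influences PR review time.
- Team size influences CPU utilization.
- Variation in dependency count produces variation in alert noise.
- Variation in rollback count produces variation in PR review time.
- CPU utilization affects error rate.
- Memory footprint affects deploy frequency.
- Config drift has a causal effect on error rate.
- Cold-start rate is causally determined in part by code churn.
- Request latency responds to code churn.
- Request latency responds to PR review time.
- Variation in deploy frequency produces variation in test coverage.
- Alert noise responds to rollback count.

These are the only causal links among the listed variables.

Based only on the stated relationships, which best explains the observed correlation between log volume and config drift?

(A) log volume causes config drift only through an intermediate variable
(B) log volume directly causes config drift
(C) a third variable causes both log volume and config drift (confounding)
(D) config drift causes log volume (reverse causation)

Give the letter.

A

Log volume reaches config drift through log volume → rollback count → PR review time → config drift — an indirect causal chain with no direct log volume → config drift link. No variable causes both log volume and config drift, so confounding is ruled out; the effect is mediated.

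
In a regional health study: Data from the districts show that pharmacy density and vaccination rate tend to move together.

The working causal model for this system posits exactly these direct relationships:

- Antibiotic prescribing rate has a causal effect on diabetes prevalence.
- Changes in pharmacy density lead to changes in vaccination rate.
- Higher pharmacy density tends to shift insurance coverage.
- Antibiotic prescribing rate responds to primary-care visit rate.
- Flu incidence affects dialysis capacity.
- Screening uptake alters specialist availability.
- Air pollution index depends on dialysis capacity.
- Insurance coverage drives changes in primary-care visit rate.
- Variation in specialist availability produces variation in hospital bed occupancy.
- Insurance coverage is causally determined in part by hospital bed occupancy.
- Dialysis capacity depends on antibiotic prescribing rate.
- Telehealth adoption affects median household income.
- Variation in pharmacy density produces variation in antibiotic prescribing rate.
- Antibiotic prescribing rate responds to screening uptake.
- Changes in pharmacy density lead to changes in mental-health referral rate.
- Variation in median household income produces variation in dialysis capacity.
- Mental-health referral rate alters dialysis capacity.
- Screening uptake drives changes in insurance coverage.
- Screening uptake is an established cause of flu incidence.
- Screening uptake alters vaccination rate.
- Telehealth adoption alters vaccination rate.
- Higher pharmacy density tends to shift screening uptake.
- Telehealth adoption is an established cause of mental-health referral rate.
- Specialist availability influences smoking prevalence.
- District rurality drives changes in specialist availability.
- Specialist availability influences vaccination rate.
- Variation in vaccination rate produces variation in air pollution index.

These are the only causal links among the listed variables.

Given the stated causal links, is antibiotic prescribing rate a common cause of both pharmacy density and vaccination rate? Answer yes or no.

no

Antibiotic prescribing rate has no stated causal path to either pharmacy density or vaccination rate. A confounder must cause both variables, so antibiotic prescribing rate does not qualify.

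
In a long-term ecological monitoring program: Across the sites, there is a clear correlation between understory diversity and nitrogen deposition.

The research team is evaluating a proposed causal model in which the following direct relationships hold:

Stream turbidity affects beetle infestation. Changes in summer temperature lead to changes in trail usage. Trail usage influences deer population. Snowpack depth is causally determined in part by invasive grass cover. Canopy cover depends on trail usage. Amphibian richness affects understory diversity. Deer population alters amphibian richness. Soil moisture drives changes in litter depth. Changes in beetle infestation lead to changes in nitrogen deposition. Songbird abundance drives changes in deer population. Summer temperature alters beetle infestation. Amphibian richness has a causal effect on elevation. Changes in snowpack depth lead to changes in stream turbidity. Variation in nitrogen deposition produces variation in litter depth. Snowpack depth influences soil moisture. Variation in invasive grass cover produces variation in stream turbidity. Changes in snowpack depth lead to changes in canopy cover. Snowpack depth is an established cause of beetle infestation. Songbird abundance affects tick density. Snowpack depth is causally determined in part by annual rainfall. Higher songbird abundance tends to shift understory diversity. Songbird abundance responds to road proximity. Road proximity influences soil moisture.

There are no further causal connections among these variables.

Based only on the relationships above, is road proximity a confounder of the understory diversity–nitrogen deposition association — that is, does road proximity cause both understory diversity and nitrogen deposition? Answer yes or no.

no

Road proximity has no stated causal path to nitrogen deposition. A confounder must cause both variables, so road proximity does not qualify.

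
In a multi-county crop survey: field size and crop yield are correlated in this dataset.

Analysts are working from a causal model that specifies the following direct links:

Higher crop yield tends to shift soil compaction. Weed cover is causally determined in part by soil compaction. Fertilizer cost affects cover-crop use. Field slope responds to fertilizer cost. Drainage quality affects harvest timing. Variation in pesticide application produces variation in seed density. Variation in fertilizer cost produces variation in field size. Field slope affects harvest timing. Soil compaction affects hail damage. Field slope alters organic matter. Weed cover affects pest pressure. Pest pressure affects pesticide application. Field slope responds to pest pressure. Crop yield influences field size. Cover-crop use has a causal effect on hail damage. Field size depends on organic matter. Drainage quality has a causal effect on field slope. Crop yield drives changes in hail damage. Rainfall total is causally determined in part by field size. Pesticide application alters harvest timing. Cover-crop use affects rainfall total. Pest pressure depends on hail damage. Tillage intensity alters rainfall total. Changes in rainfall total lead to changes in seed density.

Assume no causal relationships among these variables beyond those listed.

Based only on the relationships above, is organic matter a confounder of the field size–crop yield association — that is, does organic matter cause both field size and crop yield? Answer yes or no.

Organic matter has no stated causal path to crop yield. A confounder must cause both variables, so organic matter does not qualify.

no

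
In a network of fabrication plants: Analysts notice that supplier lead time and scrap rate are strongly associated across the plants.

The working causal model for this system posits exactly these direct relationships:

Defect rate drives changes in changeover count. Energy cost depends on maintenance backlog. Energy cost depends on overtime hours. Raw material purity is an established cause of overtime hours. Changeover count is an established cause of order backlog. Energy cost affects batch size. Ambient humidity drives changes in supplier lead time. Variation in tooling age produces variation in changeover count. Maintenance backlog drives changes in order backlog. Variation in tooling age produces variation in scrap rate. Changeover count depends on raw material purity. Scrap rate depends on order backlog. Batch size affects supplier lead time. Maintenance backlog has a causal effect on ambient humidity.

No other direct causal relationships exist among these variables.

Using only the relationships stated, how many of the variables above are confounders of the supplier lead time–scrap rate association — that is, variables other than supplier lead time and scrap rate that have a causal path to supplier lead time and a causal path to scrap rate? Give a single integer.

The common causes are: maintenance backlog (to supplier lead time via maintenance backlog → ambient humidity → supplier lead time; to scrap rate via maintenance backlog → order backlog → scrap rate); raw material purity (to supplier lead time via raw material purity → overtime hours → energy cost → batch size → supplier lead time; to scrap rate via raw material purity → changeover count → order backlog → scrap rate).
Every other variable lacks a causal path to at least one of supplier lead time and scrap rate.

2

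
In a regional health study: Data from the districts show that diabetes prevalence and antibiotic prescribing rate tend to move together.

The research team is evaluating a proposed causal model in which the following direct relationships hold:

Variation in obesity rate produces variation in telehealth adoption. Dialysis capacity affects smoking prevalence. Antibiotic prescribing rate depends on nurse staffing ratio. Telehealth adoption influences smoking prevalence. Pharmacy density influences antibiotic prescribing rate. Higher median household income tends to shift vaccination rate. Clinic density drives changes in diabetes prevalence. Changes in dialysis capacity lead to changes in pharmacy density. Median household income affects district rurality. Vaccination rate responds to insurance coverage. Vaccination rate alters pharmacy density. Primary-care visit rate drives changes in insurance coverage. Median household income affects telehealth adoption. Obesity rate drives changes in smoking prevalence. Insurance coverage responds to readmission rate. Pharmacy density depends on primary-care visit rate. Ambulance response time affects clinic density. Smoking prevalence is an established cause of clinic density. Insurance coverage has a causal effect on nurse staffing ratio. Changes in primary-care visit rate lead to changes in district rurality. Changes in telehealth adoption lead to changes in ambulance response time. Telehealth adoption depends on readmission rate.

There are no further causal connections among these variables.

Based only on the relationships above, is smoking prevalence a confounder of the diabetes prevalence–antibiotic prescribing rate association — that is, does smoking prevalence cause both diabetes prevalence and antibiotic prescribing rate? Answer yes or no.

no

Smoking prevalence has no stated causal path to antibiotic prescribing rate. A confounder must cause both variables, so smoking prevalence does not qualify.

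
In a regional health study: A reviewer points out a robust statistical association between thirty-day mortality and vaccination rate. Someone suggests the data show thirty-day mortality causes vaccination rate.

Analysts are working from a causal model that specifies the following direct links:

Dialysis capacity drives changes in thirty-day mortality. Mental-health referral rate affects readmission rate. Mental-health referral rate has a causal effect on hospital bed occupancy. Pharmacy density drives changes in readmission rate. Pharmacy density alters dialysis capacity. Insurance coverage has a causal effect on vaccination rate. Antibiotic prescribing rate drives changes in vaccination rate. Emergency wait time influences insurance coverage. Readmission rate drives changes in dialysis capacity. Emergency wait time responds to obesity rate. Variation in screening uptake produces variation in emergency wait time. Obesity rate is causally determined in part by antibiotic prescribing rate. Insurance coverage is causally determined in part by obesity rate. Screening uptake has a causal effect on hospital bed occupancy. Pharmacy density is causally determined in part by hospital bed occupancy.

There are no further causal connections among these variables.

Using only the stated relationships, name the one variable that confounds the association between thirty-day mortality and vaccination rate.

screening uptake

Screening uptake has a causal path to thirty-day mortality (screening uptake → hospital bed occupancy → pharmacy density → dialysis capacity → thirty-day mortality) and a separate causal path to vaccination rate (screening uptake → emergency wait time → insurance coverage → vaccination rate), so it is a common cause of both.
No stated relationship gives thirty-day mortality a causal route to vaccination rate, so the correlation is explained by the shared upstream cause rather than a direct effect.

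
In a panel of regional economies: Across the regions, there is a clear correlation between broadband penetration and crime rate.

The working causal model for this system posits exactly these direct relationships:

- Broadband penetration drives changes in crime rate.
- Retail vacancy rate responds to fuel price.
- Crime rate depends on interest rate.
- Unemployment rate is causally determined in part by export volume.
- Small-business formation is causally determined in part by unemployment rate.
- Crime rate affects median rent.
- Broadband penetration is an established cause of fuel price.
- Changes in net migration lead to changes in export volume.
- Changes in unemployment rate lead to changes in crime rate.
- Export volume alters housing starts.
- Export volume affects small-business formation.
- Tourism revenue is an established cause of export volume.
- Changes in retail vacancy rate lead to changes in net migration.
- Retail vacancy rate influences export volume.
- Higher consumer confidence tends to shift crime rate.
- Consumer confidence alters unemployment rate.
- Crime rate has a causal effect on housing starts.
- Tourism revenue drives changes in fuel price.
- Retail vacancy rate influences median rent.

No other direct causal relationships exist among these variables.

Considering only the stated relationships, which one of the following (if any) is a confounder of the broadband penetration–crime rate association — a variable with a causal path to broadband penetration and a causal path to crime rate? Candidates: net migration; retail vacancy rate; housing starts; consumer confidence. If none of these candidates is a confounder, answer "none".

None of the listed candidates has causal paths to both broadband penetration and crime rate in the stated relationships, so none is a common cause.

none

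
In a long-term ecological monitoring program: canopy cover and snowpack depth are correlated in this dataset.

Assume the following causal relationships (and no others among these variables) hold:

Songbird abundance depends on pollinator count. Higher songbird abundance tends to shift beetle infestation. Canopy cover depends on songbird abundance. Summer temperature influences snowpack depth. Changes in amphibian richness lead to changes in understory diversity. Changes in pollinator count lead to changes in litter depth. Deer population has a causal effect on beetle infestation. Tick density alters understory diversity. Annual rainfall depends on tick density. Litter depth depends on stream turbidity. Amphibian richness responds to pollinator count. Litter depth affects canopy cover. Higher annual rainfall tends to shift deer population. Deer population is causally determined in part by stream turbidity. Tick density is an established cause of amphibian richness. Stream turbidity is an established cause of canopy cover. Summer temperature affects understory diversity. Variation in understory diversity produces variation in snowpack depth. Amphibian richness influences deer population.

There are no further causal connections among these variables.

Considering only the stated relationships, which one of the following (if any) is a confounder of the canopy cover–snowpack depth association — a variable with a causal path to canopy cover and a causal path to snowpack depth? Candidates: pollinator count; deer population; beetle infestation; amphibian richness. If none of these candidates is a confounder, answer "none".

Pollinator count causes canopy cover (pollinator count → litter depth → canopy cover) and also causes snowpack depth (pollinator count → amphibian richness → understory diversity → snowpack depth); it is a common cause of both.
Each of the other candidates lacks a causal path to at least one of canopy cover and snowpack depth, so they do not confound the relationship.

pollinator count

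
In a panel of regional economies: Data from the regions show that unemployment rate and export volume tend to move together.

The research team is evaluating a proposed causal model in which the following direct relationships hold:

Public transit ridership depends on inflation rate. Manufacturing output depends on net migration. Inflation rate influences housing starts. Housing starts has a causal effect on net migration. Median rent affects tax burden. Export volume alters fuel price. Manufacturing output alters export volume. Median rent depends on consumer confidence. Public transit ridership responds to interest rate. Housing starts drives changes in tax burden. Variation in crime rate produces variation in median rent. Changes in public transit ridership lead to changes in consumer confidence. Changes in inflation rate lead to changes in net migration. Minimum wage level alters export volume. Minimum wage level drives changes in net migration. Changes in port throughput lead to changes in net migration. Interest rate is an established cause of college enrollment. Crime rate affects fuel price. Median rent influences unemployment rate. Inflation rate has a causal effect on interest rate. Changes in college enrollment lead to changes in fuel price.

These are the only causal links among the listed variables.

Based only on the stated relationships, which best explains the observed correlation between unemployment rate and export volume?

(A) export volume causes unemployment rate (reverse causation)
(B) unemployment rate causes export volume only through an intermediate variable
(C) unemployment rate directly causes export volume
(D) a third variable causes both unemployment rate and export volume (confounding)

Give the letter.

D

Inflation rate causes unemployment rate (inflation rate → public transit ridership → consumer confidence → median rent → unemployment rate) and export volume (inflation rate → net migration → manufacturing output → export volume) — a common cause creating the correlation.
There is no stated path from unemployment rate to export volume or from export volume to unemployment rate, so neither direct nor reverse causation applies.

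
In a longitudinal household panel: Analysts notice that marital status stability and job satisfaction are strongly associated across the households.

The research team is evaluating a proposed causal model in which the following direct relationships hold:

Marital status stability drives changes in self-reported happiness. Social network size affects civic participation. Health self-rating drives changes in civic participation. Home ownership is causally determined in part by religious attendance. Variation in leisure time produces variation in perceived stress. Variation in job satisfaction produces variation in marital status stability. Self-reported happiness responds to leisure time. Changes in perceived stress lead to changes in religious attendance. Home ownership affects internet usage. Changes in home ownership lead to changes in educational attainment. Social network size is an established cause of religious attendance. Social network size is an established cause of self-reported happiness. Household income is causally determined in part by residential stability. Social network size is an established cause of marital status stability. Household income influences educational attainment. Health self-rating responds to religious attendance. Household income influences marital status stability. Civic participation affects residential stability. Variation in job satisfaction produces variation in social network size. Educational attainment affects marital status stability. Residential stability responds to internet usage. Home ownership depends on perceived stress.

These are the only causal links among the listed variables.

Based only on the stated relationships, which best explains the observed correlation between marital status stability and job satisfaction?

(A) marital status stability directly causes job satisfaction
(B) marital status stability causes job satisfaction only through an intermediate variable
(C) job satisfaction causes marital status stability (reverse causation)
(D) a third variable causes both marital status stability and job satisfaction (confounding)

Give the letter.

The stated link runs job satisfaction → marital status stability; marital status stability has no causal path to job satisfaction. No variable causes both, so confounding is ruled out. The correlation reflects reverse causation.

C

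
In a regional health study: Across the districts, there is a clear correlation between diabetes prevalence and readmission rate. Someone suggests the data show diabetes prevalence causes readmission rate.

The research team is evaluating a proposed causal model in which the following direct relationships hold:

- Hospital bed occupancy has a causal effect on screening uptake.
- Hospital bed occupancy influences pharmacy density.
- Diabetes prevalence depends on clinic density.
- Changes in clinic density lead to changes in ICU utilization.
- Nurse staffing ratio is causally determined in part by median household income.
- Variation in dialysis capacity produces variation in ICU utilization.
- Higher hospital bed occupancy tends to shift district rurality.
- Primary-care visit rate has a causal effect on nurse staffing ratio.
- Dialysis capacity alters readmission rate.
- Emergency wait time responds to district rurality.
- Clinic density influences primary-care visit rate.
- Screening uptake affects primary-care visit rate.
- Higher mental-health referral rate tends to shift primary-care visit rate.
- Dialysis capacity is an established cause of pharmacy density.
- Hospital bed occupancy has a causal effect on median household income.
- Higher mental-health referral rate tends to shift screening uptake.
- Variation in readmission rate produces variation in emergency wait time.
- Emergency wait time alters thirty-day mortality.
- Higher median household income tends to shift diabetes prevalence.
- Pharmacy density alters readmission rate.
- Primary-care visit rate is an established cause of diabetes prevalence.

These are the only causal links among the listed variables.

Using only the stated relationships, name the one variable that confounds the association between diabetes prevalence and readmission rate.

Hospital bed occupancy has a causal path to diabetes prevalence (hospital bed occupancy → median household income → diabetes prevalence) and a separate causal path to readmission rate (hospital bed occupancy → pharmacy density → readmission rate), so it is a common cause of both.
No stated relationship gives diabetes prevalence a causal route to readmission rate, so the correlation is explained by the shared upstream cause rather than a direct effect.

hospital bed occupancy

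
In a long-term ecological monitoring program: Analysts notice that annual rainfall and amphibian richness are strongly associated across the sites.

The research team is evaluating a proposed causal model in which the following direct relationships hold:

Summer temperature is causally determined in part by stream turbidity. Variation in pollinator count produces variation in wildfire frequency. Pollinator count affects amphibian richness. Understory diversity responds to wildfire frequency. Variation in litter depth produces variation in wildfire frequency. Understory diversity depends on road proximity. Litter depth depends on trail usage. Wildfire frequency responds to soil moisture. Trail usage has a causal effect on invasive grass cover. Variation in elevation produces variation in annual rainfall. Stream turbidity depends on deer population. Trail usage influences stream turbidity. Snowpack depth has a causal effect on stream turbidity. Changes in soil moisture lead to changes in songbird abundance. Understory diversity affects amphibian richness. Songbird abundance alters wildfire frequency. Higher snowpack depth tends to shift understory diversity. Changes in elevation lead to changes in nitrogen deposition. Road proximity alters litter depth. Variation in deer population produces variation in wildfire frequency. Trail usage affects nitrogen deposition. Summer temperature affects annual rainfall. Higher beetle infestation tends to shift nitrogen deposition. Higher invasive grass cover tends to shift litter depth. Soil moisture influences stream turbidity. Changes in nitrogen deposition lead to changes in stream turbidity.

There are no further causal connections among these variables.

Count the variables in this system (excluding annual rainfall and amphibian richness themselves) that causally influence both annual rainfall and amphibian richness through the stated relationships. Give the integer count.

The common causes are: deer population (to annual rainfall via deer population → stream turbidity → summer temperature → annual rainfall; to amphibian richness via deer population → wildfire frequency → understory diversity → amphibian richness); snowpack depth (to annual rainfall via snowpack depth → stream turbidity → summer temperature → annual rainfall; to amphibian richness via snowpack depth → understory diversity → amphibian richness); soil moisture (to annual rainfall via soil moisture → stream turbidity → summer temperature → annual rainfall; to amphibian richness via soil moisture → wildfire frequency → understory diversity → amphibian richness); trail usage (to annual rainfall via trail usage → stream turbidity → summer temperature → annual rainfall; to amphibian richness via trail usage → litter depth → wildfire frequency → understory diversity → amphibian richness).
Every other variable lacks a causal path to at least one of annual rainfall and amphibian richness.

4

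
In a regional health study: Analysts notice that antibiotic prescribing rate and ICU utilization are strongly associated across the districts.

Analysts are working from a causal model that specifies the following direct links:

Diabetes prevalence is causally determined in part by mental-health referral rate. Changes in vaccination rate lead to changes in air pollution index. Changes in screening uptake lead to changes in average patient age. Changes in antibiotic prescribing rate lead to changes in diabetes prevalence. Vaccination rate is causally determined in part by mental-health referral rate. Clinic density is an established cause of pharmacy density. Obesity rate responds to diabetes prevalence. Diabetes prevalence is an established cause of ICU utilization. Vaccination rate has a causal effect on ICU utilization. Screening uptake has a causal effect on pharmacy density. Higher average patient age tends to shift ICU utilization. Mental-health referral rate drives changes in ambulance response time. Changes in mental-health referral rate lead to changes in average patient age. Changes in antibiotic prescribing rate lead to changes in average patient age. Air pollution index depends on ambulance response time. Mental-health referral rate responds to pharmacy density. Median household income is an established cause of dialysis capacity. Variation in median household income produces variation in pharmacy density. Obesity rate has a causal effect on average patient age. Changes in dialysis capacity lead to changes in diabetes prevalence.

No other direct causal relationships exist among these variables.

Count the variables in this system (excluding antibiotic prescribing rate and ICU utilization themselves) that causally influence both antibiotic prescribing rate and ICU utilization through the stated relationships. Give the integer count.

No listed variable has a causal path to both antibiotic prescribing rate and ICU utilization, so there are no common causes.

0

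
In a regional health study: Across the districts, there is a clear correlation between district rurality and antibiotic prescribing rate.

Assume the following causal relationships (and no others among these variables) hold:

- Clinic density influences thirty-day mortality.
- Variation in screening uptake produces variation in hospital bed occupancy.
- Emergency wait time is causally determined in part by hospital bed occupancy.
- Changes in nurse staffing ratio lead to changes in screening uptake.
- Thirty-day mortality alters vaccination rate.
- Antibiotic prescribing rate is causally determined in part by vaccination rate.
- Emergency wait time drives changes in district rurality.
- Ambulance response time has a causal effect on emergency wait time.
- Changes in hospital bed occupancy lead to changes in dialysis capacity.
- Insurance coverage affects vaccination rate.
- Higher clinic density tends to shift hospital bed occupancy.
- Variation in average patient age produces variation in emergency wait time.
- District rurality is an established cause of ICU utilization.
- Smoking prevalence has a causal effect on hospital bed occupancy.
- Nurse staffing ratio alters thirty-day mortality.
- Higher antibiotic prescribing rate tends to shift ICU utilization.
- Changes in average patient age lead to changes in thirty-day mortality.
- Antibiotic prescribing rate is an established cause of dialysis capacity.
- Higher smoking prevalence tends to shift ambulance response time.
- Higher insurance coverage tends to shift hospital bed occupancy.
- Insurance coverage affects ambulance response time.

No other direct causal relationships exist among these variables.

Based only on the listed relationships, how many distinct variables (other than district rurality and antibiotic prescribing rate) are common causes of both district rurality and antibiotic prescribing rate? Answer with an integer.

The common causes are: average patient age (to district rurality via average patient age → emergency wait time → district rurality; to antibiotic prescribing rate via average patient age → thirty-day mortality → vaccination rate → antibiotic prescribing rate); clinic density (to district rurality via clinic density → hospital bed occupancy → emergency wait time → district rurality; to antibiotic prescribing rate via clinic density → thirty-day mortality → vaccination rate → antibiotic prescribing rate); insurance coverage (to district rurality via insurance coverage → ambulance response time → emergency wait time → district rurality; to antibiotic prescribing rate via insurance coverage → vaccination rate → antibiotic prescribing rate); nurse staffing ratio (to district rurality via nurse staffing ratio → screening uptake → hospital bed occupancy → emergency wait time → district rurality; to antibiotic prescribing rate via nurse staffing ratio → thirty-day mortality → vaccination rate → antibiotic prescribing rate).
Every other variable lacks a causal path to at least one of district rurality and antibiotic prescribing rate.

4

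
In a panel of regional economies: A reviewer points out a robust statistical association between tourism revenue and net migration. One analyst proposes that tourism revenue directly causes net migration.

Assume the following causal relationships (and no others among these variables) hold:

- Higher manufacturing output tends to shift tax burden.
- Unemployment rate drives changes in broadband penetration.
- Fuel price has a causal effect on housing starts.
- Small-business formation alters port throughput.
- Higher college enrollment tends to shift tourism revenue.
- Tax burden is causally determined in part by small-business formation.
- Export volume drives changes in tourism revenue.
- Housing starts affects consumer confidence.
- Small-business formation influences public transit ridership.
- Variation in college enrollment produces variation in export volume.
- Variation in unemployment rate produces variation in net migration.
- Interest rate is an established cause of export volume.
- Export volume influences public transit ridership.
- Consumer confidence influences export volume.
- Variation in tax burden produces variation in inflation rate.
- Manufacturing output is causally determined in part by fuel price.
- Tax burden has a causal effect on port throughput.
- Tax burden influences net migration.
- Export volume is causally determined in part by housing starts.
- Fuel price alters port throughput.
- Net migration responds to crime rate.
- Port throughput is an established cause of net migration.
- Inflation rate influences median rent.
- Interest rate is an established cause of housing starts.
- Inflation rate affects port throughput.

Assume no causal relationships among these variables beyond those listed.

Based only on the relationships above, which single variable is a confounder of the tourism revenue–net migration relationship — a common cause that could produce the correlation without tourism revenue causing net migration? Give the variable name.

Fuel price has a causal path to tourism revenue (fuel price → housing starts → export volume → tourism revenue) and a separate causal path to net migration (fuel price → port throughput → net migration), so it is a common cause of both.
No stated relationship gives tourism revenue a causal route to net migration, so the correlation is explained by the shared upstream cause rather than a direct effect.

fuel price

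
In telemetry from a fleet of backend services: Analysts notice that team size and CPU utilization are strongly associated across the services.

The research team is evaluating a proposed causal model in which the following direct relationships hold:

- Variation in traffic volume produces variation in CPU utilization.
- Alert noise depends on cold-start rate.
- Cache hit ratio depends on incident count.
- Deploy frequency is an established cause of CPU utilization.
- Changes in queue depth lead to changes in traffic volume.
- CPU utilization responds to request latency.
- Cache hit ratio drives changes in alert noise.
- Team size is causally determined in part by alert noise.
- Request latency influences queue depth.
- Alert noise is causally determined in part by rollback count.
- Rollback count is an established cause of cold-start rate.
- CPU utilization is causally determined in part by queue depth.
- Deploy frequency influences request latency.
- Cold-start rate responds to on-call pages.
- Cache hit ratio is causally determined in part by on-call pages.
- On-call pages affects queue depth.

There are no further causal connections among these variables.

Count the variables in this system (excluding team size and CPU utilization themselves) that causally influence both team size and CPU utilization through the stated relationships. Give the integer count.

The common causes are: on-call pages (to team size via on-call pages → cold-start rate → alert noise → team size; to CPU utilization via on-call pages → queue depth → CPU utilization).
Every other variable lacks a causal path to at least one of team size and CPU utilization.

1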